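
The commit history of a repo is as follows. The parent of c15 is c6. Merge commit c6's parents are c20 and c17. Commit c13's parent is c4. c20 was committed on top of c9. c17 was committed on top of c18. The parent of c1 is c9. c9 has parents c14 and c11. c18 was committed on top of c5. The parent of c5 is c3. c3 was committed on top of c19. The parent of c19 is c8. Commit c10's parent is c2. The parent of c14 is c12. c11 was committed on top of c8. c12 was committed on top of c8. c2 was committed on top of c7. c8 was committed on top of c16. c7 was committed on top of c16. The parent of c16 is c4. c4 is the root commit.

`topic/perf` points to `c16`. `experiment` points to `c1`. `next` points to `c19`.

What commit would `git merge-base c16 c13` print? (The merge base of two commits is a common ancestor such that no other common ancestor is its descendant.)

c4

Ancestors of c16: {c16, c4}.
Ancestors of c13: {c13, c4}.
Common ancestors: {c4}.
The only common ancestor is c4, so it is the merge base.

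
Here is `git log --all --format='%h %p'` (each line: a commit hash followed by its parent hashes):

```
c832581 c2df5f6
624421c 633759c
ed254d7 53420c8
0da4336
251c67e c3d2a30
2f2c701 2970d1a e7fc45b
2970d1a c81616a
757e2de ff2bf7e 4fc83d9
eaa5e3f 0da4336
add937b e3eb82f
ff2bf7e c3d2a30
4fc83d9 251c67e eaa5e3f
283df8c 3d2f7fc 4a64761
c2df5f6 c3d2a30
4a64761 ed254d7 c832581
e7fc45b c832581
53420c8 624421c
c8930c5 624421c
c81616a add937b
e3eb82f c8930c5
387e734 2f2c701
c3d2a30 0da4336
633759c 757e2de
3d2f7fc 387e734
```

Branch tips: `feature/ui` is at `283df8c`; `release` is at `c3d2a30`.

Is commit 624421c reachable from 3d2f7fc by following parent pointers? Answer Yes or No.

Ancestors of 3d2f7fc (commits reachable by following parents): {0da4336, 251c67e, 2970d1a, 2f2c701, 387e734, 3d2f7fc, 4fc83d9, 624421c, 633759c, 757e2de, add937b, c2df5f6, c3d2a30, c81616a, c832581, c8930c5, e3eb82f, e7fc45b, eaa5e3f, ff2bf7e}.
624421c is in that set, so it is an ancestor of 3d2f7fc.

Yes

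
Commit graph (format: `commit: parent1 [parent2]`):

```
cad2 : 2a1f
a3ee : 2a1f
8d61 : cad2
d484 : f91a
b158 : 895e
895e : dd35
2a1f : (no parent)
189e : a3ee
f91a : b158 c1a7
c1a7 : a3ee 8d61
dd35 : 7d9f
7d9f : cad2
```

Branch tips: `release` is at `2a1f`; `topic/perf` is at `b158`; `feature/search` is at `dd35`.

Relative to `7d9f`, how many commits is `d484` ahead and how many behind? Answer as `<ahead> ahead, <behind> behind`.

Reachable from d484: {2a1f, 7d9f, 895e, 8d61, a3ee, b158, c1a7, cad2, d484, dd35, f91a}.
Reachable from 7d9f: {2a1f, 7d9f, cad2}.
Only in d484's history (ahead): {895e, 8d61, a3ee, b158, c1a7, d484, dd35, f91a} — 8.
Only in 7d9f's history (behind): {} — 0.

8 ahead, 0 behind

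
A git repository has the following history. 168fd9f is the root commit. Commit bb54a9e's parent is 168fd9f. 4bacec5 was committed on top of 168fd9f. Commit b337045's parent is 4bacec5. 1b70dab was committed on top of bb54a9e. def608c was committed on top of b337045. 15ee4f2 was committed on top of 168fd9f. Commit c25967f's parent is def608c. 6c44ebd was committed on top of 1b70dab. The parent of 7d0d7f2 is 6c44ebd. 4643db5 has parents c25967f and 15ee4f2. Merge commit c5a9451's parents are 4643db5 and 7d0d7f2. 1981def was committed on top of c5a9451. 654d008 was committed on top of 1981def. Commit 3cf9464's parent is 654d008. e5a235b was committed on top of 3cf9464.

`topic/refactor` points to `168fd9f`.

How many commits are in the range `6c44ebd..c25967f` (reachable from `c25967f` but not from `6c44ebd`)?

Reachable from c25967f: {168fd9f, 4bacec5, b337045, c25967f, def608c}.
Reachable from 6c44ebd: {168fd9f, 1b70dab, 6c44ebd, bb54a9e}.
In c25967f's history but not 6c44ebd's: {4bacec5, b337045, c25967f, def608c} — 4 commits.

4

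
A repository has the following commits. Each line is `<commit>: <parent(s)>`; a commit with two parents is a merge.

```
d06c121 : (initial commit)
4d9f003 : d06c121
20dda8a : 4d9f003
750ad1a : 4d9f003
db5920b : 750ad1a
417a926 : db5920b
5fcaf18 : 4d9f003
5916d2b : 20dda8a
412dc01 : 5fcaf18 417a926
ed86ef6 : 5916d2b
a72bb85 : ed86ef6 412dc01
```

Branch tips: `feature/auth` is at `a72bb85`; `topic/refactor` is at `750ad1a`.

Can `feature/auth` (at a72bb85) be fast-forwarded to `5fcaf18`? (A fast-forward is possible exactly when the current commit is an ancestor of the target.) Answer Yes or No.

A fast-forward from a72bb85 to 5fcaf18 is possible iff a72bb85 is an ancestor of 5fcaf18.
Ancestors of 5fcaf18: {4d9f003, 5fcaf18, d06c121}.
a72bb85 is not among them, so fast-forward is not possible.

No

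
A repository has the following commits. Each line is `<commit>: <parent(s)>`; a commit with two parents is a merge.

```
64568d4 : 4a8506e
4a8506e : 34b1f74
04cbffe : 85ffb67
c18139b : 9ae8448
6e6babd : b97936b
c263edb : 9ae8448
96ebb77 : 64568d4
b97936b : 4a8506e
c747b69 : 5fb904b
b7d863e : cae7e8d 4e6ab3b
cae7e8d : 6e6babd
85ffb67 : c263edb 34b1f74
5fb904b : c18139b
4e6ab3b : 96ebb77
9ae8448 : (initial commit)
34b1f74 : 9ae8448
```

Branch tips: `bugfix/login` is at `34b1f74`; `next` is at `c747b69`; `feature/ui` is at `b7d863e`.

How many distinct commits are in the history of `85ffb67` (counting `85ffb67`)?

4

Walking parent pointers from 85ffb67: reachable set = {34b1f74, 85ffb67, 9ae8448, c263edb}.
That is 4 commits.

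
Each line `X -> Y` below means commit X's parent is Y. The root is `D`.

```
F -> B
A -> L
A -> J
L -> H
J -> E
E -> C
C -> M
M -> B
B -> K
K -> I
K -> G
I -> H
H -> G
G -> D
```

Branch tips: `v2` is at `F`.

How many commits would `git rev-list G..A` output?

Reachable from A: {A, B, C, D, E, G, H, I, J, K, L, M}.
Reachable from G: {D, G}.
In A's history but not G's: {A, B, C, E, H, I, J, K, L, M} — 10 commits.

10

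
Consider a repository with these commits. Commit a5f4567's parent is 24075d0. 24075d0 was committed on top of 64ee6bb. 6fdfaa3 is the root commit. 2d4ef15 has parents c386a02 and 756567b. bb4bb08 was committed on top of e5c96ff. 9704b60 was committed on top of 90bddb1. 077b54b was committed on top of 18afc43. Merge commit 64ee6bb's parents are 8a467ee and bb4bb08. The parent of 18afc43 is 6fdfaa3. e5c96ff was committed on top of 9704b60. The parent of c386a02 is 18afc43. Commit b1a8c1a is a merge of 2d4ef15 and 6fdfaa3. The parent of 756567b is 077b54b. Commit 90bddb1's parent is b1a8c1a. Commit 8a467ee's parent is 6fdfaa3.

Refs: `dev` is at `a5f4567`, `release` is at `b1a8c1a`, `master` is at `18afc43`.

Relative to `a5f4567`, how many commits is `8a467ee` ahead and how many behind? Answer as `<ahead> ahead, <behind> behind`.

0 ahead, 13 behind

Reachable from 8a467ee: {6fdfaa3, 8a467ee}.
Reachable from a5f4567: {077b54b, 18afc43, 24075d0, 2d4ef15, 64ee6bb, 6fdfaa3, 756567b, 8a467ee, 90bddb1, 9704b60, a5f4567, b1a8c1a, bb4bb08, c386a02, e5c96ff}.
Only in 8a467ee's history (ahead): {} — 0.
Only in a5f4567's history (behind): {077b54b, 18afc43, 24075d0, 2d4ef15, 64ee6bb, 756567b, 90bddb1, 9704b60, a5f4567, b1a8c1a, bb4bb08, c386a02, e5c96ff} — 13.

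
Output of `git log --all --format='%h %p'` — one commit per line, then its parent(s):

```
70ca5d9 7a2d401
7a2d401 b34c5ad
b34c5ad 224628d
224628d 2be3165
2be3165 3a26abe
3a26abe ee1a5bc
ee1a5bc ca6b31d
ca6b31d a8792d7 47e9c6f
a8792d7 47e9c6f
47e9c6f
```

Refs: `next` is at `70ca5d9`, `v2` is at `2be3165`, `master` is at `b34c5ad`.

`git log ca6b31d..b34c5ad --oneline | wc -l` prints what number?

5

Reachable from b34c5ad: {224628d, 2be3165, 3a26abe, 47e9c6f, a8792d7, b34c5ad, ca6b31d, ee1a5bc}.
Reachable from ca6b31d: {47e9c6f, a8792d7, ca6b31d}.
In b34c5ad's history but not ca6b31d's: {224628d, 2be3165, 3a26abe, b34c5ad, ee1a5bc} — 5 commits.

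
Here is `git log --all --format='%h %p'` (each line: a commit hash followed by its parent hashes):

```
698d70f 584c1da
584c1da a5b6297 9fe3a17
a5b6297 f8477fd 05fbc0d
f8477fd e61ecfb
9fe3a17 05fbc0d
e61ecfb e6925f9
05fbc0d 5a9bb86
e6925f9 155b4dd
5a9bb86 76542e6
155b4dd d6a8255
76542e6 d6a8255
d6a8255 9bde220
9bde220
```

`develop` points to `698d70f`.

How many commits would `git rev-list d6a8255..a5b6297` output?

8

Reachable from a5b6297: {05fbc0d, 155b4dd, 5a9bb86, 76542e6, 9bde220, a5b6297, d6a8255, e61ecfb, e6925f9, f8477fd}.
Reachable from d6a8255: {9bde220, d6a8255}.
In a5b6297's history but not d6a8255's: {05fbc0d, 155b4dd, 5a9bb86, 76542e6, a5b6297, e61ecfb, e6925f9, f8477fd} — 8 commits.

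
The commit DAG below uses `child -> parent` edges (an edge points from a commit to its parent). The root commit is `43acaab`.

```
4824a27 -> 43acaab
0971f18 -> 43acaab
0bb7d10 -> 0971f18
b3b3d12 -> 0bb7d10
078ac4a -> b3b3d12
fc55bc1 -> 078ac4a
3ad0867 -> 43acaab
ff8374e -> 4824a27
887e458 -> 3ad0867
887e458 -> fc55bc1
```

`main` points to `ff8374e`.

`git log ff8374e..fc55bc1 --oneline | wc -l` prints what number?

5

Reachable from fc55bc1: {078ac4a, 0971f18, 0bb7d10, 43acaab, b3b3d12, fc55bc1}.
Reachable from ff8374e: {43acaab, 4824a27, ff8374e}.
In fc55bc1's history but not ff8374e's: {078ac4a, 0971f18, 0bb7d10, b3b3d12, fc55bc1} — 5 commits.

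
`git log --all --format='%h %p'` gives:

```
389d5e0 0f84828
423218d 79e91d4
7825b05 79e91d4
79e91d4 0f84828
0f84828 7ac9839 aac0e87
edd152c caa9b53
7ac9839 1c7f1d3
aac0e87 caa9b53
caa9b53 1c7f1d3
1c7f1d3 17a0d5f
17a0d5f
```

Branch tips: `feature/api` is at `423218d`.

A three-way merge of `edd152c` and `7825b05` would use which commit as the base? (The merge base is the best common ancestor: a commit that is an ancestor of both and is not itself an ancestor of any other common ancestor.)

caa9b53

Ancestors of edd152c: {17a0d5f, 1c7f1d3, caa9b53, edd152c}.
Ancestors of 7825b05: {0f84828, 17a0d5f, 1c7f1d3, 7825b05, 79e91d4, 7ac9839, aac0e87, caa9b53}.
Common ancestors: {17a0d5f, 1c7f1d3, caa9b53}.
Among these, caa9b53 is not an ancestor of any other common ancestor — it is the merge base.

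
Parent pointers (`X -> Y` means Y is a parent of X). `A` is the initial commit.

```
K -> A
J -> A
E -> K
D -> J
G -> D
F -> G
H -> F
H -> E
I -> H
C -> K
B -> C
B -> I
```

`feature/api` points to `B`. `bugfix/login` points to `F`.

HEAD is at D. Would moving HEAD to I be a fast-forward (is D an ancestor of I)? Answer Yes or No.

Yes

A fast-forward from D to I is possible iff D is an ancestor of I.
Ancestors of I: {A, D, E, F, G, H, I, J, K}.
D is among them, so fast-forward is possible.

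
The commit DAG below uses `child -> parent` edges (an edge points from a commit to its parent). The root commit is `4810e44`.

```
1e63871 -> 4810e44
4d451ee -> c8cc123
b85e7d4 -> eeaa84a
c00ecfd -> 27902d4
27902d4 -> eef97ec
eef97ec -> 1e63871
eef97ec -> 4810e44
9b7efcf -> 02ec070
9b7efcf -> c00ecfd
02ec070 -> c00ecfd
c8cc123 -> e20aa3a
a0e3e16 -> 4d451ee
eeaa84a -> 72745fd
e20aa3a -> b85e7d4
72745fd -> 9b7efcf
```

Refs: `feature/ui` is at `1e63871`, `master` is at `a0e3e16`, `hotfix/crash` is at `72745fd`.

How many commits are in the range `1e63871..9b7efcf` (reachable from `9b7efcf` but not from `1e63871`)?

Reachable from 9b7efcf: {02ec070, 1e63871, 27902d4, 4810e44, 9b7efcf, c00ecfd, eef97ec}.
Reachable from 1e63871: {1e63871, 4810e44}.
In 9b7efcf's history but not 1e63871's: {02ec070, 27902d4, 9b7efcf, c00ecfd, eef97ec} — 5 commits.

5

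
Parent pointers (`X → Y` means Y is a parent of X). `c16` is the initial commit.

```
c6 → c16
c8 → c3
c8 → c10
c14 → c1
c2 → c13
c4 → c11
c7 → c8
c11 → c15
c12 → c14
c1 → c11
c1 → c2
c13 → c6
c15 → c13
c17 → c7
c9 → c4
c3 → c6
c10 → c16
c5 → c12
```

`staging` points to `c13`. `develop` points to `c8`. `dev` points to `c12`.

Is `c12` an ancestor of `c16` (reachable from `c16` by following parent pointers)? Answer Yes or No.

No

Ancestors of c16: {c16}.
c12 is not in that set, so it is not an ancestor of c16.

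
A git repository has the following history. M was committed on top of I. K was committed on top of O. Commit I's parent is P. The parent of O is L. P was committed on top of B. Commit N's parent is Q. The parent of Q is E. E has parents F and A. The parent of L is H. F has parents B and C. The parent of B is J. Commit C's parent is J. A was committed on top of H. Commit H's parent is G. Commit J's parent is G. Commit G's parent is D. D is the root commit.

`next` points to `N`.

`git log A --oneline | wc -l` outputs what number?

4

Walking parent pointers from A: reachable set = {A, D, G, H}.
That is 4 commits.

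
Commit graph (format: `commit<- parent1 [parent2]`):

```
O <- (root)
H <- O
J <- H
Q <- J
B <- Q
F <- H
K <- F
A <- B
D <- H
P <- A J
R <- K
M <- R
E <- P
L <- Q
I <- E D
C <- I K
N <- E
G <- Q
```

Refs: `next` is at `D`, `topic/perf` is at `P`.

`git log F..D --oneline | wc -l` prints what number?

1

Reachable from D: {D, H, O}.
Reachable from F: {F, H, O}.
In D's history but not F's: {D} — 1 commit.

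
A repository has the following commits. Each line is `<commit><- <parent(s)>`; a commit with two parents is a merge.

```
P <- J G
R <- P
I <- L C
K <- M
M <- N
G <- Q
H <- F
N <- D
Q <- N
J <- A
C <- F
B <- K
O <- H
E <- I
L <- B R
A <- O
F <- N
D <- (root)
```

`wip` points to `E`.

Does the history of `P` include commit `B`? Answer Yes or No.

No

Ancestors of P: {A, D, F, G, H, J, N, O, P, Q}.
B is not in that set, so it is not an ancestor of P.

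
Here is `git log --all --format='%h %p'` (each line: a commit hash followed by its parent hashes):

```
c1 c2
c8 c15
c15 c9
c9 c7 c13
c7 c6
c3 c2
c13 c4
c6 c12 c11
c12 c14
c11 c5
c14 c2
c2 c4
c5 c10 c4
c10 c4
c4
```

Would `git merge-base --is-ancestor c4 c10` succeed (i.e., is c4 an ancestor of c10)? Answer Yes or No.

Yes

Ancestors of c10 (commits reachable by following parents): {c10, c4}.
c4 is in that set, so it is an ancestor of c10.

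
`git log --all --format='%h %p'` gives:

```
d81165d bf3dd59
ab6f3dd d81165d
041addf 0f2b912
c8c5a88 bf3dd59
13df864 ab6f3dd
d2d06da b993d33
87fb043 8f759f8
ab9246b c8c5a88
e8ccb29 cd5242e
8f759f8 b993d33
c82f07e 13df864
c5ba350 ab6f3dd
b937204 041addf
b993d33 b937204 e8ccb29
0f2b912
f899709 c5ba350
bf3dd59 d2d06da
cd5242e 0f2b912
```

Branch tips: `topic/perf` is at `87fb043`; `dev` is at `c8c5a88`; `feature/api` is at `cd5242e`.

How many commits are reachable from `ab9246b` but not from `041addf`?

Reachable from ab9246b: {041addf, 0f2b912, ab9246b, b937204, b993d33, bf3dd59, c8c5a88, cd5242e, d2d06da, e8ccb29}.
Reachable from 041addf: {041addf, 0f2b912}.
In ab9246b's history but not 041addf's: {ab9246b, b937204, b993d33, bf3dd59, c8c5a88, cd5242e, d2d06da, e8ccb29} — 8 commits.

8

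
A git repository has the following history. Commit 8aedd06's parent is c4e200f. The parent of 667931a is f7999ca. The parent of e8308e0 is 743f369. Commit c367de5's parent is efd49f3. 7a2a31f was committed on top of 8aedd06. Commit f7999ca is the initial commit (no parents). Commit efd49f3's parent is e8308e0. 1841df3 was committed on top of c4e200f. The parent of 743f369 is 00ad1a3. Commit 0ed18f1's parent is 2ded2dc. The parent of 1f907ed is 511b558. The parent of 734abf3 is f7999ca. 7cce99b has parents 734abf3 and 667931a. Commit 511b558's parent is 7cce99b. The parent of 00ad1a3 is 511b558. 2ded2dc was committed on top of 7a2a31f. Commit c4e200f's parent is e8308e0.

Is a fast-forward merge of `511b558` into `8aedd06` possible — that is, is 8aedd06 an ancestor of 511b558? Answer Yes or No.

A fast-forward from 8aedd06 to 511b558 is possible iff 8aedd06 is an ancestor of 511b558.
Ancestors of 511b558: {511b558, 667931a, 734abf3, 7cce99b, f7999ca}.
8aedd06 is not among them, so fast-forward is not possible.

No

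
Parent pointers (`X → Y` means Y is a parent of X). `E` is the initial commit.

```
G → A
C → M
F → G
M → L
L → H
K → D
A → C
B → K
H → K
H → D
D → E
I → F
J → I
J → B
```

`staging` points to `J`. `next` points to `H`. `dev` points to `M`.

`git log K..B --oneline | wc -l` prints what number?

1

Reachable from B: {B, D, E, K}.
Reachable from K: {D, E, K}.
In B's history but not K's: {B} — 1 commit.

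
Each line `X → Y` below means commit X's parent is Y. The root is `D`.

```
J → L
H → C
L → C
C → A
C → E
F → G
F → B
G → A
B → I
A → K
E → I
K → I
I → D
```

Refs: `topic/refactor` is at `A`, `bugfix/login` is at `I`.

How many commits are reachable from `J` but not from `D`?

Reachable from J: {A, C, D, E, I, J, K, L}.
Reachable from D: {D}.
In J's history but not D's: {A, C, E, I, J, K, L} — 7 commits.

7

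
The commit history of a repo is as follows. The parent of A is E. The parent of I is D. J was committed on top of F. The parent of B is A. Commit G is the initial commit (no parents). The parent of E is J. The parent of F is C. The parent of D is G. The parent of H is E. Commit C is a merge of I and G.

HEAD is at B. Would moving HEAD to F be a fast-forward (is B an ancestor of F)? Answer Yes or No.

A fast-forward from B to F is possible iff B is an ancestor of F.
Ancestors of F: {C, D, F, G, I}.
B is not among them, so fast-forward is not possible.

No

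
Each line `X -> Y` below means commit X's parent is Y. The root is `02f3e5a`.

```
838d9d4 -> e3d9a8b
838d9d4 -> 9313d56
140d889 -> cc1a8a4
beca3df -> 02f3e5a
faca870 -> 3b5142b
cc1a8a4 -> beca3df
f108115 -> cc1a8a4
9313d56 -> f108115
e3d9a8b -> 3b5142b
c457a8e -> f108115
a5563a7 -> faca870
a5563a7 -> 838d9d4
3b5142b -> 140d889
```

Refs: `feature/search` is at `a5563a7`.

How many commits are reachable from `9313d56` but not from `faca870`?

2

Reachable from 9313d56: {02f3e5a, 9313d56, beca3df, cc1a8a4, f108115}.
Reachable from faca870: {02f3e5a, 140d889, 3b5142b, beca3df, cc1a8a4, faca870}.
In 9313d56's history but not faca870's: {9313d56, f108115} — 2 commits.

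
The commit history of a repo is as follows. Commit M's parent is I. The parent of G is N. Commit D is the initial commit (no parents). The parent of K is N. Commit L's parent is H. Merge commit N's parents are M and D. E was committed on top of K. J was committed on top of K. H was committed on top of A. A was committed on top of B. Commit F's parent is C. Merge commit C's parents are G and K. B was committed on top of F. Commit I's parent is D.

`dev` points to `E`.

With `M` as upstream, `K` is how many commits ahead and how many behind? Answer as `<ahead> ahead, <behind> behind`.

Reachable from K: {D, I, K, M, N}.
Reachable from M: {D, I, M}.
Only in K's history (ahead): {K, N} — 2.
Only in M's history (behind): {} — 0.

2 ahead, 0 behind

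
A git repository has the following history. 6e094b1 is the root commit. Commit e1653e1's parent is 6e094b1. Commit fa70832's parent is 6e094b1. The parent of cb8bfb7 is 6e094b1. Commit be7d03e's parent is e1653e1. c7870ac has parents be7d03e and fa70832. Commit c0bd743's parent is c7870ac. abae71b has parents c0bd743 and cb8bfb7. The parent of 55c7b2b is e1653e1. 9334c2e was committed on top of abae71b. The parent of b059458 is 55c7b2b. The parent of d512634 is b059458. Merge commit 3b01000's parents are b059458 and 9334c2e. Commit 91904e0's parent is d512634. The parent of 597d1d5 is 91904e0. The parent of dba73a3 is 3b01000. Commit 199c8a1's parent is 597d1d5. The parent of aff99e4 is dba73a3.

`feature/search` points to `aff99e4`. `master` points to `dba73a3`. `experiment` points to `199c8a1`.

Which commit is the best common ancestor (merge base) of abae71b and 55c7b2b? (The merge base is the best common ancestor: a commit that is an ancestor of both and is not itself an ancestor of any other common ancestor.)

Ancestors of abae71b: {6e094b1, abae71b, be7d03e, c0bd743, c7870ac, cb8bfb7, e1653e1, fa70832}.
Ancestors of 55c7b2b: {55c7b2b, 6e094b1, e1653e1}.
Common ancestors: {6e094b1, e1653e1}.
Among these, e1653e1 is not an ancestor of any other common ancestor — it is the merge base.

e1653e1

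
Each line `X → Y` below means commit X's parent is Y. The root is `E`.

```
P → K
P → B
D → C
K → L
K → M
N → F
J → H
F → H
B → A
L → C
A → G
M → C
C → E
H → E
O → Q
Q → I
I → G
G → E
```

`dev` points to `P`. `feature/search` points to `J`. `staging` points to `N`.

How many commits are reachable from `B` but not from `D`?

Reachable from B: {A, B, E, G}.
Reachable from D: {C, D, E}.
In B's history but not D's: {A, B, G} — 3 commits.

3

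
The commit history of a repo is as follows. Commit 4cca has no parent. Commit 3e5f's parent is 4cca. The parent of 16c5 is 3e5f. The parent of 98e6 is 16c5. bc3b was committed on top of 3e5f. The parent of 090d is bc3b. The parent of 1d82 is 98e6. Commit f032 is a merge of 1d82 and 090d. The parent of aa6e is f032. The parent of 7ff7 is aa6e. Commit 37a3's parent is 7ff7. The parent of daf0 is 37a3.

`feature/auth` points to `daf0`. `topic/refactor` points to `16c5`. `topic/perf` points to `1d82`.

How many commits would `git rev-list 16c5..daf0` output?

9

Reachable from daf0: {090d, 16c5, 1d82, 37a3, 3e5f, 4cca, 7ff7, 98e6, aa6e, bc3b, daf0, f032}.
Reachable from 16c5: {16c5, 3e5f, 4cca}.
In daf0's history but not 16c5's: {090d, 1d82, 37a3, 7ff7, 98e6, aa6e, bc3b, daf0, f032} — 9 commits.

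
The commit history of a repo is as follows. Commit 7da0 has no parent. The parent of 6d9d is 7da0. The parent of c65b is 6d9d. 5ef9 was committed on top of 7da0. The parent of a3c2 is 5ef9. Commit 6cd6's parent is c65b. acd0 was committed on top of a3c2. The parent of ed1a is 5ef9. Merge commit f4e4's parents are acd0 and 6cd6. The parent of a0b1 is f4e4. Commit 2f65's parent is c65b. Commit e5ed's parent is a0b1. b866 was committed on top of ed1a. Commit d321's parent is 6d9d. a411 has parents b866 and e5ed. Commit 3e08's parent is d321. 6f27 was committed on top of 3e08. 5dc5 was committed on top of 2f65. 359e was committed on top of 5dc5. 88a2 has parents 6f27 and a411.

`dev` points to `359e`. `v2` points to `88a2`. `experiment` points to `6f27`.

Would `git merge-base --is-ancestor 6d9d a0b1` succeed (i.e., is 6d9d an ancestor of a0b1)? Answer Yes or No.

Yes

Ancestors of a0b1 (commits reachable by following parents): {5ef9, 6cd6, 6d9d, 7da0, a0b1, a3c2, acd0, c65b, f4e4}.
6d9d is in that set, so it is an ancestor of a0b1.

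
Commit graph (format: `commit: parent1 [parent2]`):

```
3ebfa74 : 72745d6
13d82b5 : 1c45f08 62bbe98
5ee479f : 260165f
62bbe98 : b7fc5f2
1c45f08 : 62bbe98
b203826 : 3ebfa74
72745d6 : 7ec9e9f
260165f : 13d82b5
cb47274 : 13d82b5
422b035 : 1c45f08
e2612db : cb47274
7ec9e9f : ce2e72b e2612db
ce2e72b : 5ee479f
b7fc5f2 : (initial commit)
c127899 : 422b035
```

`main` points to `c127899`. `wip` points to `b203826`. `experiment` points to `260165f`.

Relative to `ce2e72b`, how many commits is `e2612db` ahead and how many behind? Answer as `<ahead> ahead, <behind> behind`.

Reachable from e2612db: {13d82b5, 1c45f08, 62bbe98, b7fc5f2, cb47274, e2612db}.
Reachable from ce2e72b: {13d82b5, 1c45f08, 260165f, 5ee479f, 62bbe98, b7fc5f2, ce2e72b}.
Only in e2612db's history (ahead): {cb47274, e2612db} — 2.
Only in ce2e72b's history (behind): {260165f, 5ee479f, ce2e72b} — 3.

2 ahead, 3 behind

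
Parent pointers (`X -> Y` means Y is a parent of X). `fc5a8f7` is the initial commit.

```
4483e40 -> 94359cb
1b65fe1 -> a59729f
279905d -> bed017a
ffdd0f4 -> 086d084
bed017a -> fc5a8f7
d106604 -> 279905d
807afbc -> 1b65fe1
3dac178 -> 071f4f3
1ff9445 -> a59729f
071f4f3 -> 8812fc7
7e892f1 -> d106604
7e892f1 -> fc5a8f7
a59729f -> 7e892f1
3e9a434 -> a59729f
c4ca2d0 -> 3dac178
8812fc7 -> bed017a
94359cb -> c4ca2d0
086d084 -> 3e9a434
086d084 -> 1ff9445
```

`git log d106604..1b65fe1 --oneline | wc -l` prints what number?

Reachable from 1b65fe1: {1b65fe1, 279905d, 7e892f1, a59729f, bed017a, d106604, fc5a8f7}.
Reachable from d106604: {279905d, bed017a, d106604, fc5a8f7}.
In 1b65fe1's history but not d106604's: {1b65fe1, 7e892f1, a59729f} — 3 commits.

3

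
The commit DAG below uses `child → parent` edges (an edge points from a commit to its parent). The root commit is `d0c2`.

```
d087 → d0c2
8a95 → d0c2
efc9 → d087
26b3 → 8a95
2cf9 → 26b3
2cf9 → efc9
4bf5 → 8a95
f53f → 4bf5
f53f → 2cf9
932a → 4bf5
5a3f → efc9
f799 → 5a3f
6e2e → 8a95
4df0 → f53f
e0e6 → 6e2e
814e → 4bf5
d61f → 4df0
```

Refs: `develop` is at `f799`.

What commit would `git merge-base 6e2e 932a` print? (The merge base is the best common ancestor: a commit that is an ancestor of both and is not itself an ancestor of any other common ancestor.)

Ancestors of 6e2e: {6e2e, 8a95, d0c2}.
Ancestors of 932a: {4bf5, 8a95, 932a, d0c2}.
Common ancestors: {8a95, d0c2}.
Among these, 8a95 is not an ancestor of any other common ancestor — it is the merge base.

8a95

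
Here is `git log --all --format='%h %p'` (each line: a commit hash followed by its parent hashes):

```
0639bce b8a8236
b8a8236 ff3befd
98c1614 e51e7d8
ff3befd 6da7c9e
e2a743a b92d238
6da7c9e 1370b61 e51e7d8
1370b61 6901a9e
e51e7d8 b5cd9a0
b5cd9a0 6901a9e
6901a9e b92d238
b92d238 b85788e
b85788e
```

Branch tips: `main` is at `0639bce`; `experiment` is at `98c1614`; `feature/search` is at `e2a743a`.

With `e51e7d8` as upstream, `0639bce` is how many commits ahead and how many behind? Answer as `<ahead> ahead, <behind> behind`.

5 ahead, 0 behind

Reachable from 0639bce: {0639bce, 1370b61, 6901a9e, 6da7c9e, b5cd9a0, b85788e, b8a8236, b92d238, e51e7d8, ff3befd}.
Reachable from e51e7d8: {6901a9e, b5cd9a0, b85788e, b92d238, e51e7d8}.
Only in 0639bce's history (ahead): {0639bce, 1370b61, 6da7c9e, b8a8236, ff3befd} — 5.
Only in e51e7d8's history (behind): {} — 0.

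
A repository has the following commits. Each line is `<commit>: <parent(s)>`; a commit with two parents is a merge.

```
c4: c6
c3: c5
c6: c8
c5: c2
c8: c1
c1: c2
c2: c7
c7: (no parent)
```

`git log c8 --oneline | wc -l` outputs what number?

Walking parent pointers from c8: reachable set = {c1, c2, c7, c8}.
That is 4 commits.

4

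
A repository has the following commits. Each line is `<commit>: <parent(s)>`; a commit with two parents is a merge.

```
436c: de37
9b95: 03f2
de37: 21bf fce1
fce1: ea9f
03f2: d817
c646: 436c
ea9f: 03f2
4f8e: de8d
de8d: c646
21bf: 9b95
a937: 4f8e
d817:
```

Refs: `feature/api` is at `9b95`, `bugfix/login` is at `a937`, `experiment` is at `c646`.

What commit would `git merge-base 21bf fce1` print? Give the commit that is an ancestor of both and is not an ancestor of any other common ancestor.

Ancestors of 21bf: {03f2, 21bf, 9b95, d817}.
Ancestors of fce1: {03f2, d817, ea9f, fce1}.
Common ancestors: {03f2, d817}.
Among these, 03f2 is not an ancestor of any other common ancestor — it is the merge base.

03f2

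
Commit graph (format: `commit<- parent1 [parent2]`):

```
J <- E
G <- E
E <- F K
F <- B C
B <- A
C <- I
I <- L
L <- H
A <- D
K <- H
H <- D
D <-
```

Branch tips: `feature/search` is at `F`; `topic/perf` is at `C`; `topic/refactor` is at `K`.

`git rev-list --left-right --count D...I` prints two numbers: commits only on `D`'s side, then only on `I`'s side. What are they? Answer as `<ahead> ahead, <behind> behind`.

Reachable from D: {D}.
Reachable from I: {D, H, I, L}.
Only in D's history (ahead): {} — 0.
Only in I's history (behind): {H, I, L} — 3.

0 ahead, 3 behind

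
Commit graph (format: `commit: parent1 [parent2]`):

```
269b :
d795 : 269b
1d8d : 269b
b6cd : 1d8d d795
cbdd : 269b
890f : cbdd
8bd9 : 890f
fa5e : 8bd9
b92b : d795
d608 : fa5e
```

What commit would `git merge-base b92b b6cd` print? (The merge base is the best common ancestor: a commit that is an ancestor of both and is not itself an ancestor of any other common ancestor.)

d795

Ancestors of b92b: {269b, b92b, d795}.
Ancestors of b6cd: {1d8d, 269b, b6cd, d795}.
Common ancestors: {269b, d795}.
Among these, d795 is not an ancestor of any other common ancestor — it is the merge base.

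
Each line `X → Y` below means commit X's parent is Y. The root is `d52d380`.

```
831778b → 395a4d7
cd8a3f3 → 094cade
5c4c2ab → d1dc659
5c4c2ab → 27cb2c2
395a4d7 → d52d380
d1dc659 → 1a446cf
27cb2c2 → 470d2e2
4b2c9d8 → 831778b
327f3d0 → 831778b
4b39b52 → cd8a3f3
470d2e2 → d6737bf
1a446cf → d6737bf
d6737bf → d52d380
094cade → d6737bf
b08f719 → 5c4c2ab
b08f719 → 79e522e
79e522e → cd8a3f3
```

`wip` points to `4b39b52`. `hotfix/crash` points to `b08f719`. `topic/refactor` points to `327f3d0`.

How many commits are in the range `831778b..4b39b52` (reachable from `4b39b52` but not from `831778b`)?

Reachable from 4b39b52: {094cade, 4b39b52, cd8a3f3, d52d380, d6737bf}.
Reachable from 831778b: {395a4d7, 831778b, d52d380}.
In 4b39b52's history but not 831778b's: {094cade, 4b39b52, cd8a3f3, d6737bf} — 4 commits.

4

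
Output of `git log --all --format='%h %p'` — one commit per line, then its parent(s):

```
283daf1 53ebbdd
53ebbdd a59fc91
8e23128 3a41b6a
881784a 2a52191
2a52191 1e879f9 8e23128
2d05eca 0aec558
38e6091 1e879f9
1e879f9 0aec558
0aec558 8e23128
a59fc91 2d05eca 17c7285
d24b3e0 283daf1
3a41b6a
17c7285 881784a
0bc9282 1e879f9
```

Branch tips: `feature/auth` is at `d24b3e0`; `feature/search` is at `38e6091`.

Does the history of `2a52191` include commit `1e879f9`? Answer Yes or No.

Ancestors of 2a52191 (commits reachable by following parents): {0aec558, 1e879f9, 2a52191, 3a41b6a, 8e23128}.
1e879f9 is in that set, so it is an ancestor of 2a52191.

Yes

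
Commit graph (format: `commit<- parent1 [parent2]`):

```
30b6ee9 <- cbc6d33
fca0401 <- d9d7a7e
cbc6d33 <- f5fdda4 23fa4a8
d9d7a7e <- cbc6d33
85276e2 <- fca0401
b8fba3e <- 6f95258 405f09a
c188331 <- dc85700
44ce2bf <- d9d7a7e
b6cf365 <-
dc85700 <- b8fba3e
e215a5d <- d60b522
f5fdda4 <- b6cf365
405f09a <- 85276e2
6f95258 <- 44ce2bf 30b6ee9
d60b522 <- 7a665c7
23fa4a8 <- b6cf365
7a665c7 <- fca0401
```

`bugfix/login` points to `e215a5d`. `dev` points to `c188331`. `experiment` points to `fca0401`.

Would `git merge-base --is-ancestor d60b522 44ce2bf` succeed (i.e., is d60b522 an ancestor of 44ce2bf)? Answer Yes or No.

No

Ancestors of 44ce2bf: {23fa4a8, 44ce2bf, b6cf365, cbc6d33, d9d7a7e, f5fdda4}.
d60b522 is not in that set, so it is not an ancestor of 44ce2bf.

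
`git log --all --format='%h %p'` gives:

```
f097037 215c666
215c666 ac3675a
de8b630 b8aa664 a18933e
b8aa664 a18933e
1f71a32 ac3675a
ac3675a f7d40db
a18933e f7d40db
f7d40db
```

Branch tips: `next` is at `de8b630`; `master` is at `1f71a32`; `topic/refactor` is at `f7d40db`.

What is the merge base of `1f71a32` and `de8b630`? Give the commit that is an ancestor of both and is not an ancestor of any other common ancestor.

f7d40db

Ancestors of 1f71a32: {1f71a32, ac3675a, f7d40db}.
Ancestors of de8b630: {a18933e, b8aa664, de8b630, f7d40db}.
Common ancestors: {f7d40db}.
The only common ancestor is f7d40db, so it is the merge base.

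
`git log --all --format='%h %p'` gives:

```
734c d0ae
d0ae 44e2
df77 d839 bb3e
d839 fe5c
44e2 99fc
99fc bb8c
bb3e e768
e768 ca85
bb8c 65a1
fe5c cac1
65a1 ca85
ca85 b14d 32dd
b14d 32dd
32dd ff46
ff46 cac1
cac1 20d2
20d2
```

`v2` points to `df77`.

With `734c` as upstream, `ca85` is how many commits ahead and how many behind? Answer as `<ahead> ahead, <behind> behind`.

Reachable from ca85: {20d2, 32dd, b14d, ca85, cac1, ff46}.
Reachable from 734c: {20d2, 32dd, 44e2, 65a1, 734c, 99fc, b14d, bb8c, ca85, cac1, d0ae, ff46}.
Only in ca85's history (ahead): {} — 0.
Only in 734c's history (behind): {44e2, 65a1, 734c, 99fc, bb8c, d0ae} — 6.

0 ahead, 6 behind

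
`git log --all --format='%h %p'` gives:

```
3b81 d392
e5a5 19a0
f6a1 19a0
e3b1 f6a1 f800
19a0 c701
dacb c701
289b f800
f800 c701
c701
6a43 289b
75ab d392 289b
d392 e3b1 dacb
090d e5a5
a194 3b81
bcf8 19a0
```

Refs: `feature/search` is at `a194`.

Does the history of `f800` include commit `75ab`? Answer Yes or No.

Ancestors of f800: {c701, f800}.
75ab is not in that set, so it is not an ancestor of f800.

No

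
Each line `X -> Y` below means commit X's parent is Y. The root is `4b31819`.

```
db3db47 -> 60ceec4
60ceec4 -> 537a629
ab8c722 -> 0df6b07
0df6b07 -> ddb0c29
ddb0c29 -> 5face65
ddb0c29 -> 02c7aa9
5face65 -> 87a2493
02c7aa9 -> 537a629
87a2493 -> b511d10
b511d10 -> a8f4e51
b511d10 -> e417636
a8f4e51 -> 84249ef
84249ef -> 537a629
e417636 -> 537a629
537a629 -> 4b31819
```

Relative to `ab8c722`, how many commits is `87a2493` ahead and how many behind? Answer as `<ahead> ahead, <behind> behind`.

Reachable from 87a2493: {4b31819, 537a629, 84249ef, 87a2493, a8f4e51, b511d10, e417636}.
Reachable from ab8c722: {02c7aa9, 0df6b07, 4b31819, 537a629, 5face65, 84249ef, 87a2493, a8f4e51, ab8c722, b511d10, ddb0c29, e417636}.
Only in 87a2493's history (ahead): {} — 0.
Only in ab8c722's history (behind): {02c7aa9, 0df6b07, 5face65, ab8c722, ddb0c29} — 5.

0 ahead, 5 behind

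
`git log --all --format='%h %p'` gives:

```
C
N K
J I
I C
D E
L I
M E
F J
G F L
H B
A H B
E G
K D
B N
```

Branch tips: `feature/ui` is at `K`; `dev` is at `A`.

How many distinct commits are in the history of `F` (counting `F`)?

Walking parent pointers from F: reachable set = {C, F, I, J}.
That is 4 commits.

4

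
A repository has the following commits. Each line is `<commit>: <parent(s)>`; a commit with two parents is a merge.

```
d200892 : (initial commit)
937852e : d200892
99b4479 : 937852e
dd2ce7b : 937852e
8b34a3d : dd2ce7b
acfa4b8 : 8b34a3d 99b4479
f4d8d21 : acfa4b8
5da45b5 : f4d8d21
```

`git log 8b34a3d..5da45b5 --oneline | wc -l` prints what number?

Reachable from 5da45b5: {5da45b5, 8b34a3d, 937852e, 99b4479, acfa4b8, d200892, dd2ce7b, f4d8d21}.
Reachable from 8b34a3d: {8b34a3d, 937852e, d200892, dd2ce7b}.
In 5da45b5's history but not 8b34a3d's: {5da45b5, 99b4479, acfa4b8, f4d8d21} — 4 commits.

4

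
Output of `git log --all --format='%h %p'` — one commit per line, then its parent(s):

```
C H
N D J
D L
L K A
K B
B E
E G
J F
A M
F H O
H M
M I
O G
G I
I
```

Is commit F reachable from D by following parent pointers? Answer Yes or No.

Ancestors of D: {A, B, D, E, G, I, K, L, M}.
F is not in that set, so it is not an ancestor of D.

No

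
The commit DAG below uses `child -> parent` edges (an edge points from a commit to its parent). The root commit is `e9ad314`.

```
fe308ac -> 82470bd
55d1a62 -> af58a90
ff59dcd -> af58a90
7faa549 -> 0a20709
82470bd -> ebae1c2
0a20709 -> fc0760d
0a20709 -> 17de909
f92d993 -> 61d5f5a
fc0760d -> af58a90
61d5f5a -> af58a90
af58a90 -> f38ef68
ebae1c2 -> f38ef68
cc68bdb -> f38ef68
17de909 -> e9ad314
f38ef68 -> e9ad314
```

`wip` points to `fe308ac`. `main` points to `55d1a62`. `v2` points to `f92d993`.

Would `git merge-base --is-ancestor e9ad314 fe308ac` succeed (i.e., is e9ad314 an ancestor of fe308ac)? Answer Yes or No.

Yes

Ancestors of fe308ac (commits reachable by following parents): {82470bd, e9ad314, ebae1c2, f38ef68, fe308ac}.
e9ad314 is in that set, so it is an ancestor of fe308ac.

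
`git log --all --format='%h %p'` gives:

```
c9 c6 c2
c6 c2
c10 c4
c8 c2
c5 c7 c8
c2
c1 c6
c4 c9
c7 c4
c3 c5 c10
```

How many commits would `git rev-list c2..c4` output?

Reachable from c4: {c2, c4, c6, c9}.
Reachable from c2: {c2}.
In c4's history but not c2's: {c4, c6, c9} — 3 commits.

3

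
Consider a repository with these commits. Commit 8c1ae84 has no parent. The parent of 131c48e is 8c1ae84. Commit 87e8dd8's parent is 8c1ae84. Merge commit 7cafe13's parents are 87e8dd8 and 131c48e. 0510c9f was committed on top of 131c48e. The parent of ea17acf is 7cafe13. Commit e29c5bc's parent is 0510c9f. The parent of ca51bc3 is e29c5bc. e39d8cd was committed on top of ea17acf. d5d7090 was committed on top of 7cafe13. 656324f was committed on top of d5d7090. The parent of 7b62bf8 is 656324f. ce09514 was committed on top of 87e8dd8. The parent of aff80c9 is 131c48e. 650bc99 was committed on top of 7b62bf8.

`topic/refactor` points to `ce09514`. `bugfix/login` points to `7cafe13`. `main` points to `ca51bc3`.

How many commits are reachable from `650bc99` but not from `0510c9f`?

Reachable from 650bc99: {131c48e, 650bc99, 656324f, 7b62bf8, 7cafe13, 87e8dd8, 8c1ae84, d5d7090}.
Reachable from 0510c9f: {0510c9f, 131c48e, 8c1ae84}.
In 650bc99's history but not 0510c9f's: {650bc99, 656324f, 7b62bf8, 7cafe13, 87e8dd8, d5d7090} — 6 commits.

6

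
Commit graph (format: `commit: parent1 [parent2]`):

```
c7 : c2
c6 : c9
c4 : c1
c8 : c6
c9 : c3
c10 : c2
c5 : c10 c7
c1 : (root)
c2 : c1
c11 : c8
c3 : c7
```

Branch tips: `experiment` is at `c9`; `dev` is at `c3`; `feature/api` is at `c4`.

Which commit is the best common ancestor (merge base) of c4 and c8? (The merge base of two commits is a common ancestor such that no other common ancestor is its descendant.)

Ancestors of c4: {c1, c4}.
Ancestors of c8: {c1, c2, c3, c6, c7, c8, c9}.
Common ancestors: {c1}.
The only common ancestor is c1, so it is the merge base.

c1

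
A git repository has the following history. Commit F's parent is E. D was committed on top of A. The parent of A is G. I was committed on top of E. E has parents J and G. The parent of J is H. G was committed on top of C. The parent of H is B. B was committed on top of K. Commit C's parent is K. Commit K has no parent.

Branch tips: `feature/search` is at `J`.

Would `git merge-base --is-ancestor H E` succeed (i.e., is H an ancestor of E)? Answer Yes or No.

Ancestors of E (commits reachable by following parents): {B, C, E, G, H, J, K}.
H is in that set, so it is an ancestor of E.

Yes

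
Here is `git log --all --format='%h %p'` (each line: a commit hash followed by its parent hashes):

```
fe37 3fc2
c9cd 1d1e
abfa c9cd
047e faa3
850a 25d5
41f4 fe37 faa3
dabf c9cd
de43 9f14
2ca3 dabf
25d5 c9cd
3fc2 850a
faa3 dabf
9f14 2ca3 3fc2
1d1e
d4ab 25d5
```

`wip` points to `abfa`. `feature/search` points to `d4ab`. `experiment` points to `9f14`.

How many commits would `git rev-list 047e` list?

5

Walking parent pointers from 047e: reachable set = {047e, 1d1e, c9cd, dabf, faa3}.
That is 5 commits.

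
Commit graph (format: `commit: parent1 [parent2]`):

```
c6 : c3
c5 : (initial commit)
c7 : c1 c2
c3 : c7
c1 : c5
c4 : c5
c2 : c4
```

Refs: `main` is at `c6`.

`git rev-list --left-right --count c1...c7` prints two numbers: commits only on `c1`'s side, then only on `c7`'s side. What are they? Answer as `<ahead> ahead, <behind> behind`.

Reachable from c1: {c1, c5}.
Reachable from c7: {c1, c2, c4, c5, c7}.
Only in c1's history (ahead): {} — 0.
Only in c7's history (behind): {c2, c4, c7} — 3.

0 ahead, 3 behind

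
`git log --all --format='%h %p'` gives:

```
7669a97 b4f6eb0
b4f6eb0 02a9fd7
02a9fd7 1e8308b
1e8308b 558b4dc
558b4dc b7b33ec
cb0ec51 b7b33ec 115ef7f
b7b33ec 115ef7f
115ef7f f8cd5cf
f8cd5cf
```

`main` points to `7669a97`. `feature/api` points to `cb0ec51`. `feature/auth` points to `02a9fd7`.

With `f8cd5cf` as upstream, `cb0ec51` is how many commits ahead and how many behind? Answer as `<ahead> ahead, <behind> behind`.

Reachable from cb0ec51: {115ef7f, b7b33ec, cb0ec51, f8cd5cf}.
Reachable from f8cd5cf: {f8cd5cf}.
Only in cb0ec51's history (ahead): {115ef7f, b7b33ec, cb0ec51} — 3.
Only in f8cd5cf's history (behind): {} — 0.

3 ahead, 0 behind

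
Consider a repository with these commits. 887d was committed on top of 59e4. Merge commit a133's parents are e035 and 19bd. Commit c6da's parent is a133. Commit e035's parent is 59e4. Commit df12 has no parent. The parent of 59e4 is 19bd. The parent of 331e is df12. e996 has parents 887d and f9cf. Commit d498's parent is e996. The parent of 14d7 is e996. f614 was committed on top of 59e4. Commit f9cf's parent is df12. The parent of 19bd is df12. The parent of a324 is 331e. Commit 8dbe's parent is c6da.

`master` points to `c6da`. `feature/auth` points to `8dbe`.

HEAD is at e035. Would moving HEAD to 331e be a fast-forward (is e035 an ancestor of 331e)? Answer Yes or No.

A fast-forward from e035 to 331e is possible iff e035 is an ancestor of 331e.
Ancestors of 331e: {331e, df12}.
e035 is not among them, so fast-forward is not possible.

No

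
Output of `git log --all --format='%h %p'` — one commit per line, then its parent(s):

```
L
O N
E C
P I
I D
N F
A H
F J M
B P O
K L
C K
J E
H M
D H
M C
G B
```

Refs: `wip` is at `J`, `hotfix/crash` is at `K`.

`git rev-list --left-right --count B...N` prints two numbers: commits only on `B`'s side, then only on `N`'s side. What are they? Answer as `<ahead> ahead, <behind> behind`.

Reachable from B: {B, C, D, E, F, H, I, J, K, L, M, N, O, P}.
Reachable from N: {C, E, F, J, K, L, M, N}.
Only in B's history (ahead): {B, D, H, I, O, P} — 6.
Only in N's history (behind): {} — 0.

6 ahead, 0 behind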